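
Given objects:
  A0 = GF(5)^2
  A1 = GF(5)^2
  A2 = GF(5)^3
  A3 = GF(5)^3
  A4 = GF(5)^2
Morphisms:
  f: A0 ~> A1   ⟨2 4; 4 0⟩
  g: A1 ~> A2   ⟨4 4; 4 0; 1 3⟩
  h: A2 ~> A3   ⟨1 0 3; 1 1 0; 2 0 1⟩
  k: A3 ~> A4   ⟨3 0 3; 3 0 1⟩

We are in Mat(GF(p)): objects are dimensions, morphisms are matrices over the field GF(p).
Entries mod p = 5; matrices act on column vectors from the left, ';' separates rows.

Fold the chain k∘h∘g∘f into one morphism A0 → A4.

  e0=(1,0) f~>(2,4) g~>(4,3,4) h~>(1,2,2) k~>(4,0)
  e1=(0,1) f~>(4,0) g~>(1,1,4) h~>(3,2,1) k~>(2,0)
result: ⟨4 2; 0 0⟩

Answer: ⟨4 2; 0 0⟩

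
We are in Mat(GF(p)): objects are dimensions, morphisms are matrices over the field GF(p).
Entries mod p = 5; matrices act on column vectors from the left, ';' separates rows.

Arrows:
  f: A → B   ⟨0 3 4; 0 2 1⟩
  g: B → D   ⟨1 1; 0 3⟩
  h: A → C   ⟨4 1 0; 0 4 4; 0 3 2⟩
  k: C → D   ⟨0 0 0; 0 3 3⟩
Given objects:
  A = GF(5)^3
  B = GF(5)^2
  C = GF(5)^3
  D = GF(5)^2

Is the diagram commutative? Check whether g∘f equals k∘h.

1) trace f;g:
  e0=(1,0,0) f→(0,0) g→(0,0)
  e1=(0,1,0) f→(3,2) g→(0,1)
  e2=(0,0,1) f→(4,1) g→(0,3)
  composite₁ = ⟨0 0 0; 0 1 3⟩
2) trace h;k:
  e0=(1,0,0) h→(4,0,0) k→(0,0)
  e1=(0,1,0) h→(1,4,3) k→(0,1)
  e2=(0,0,1) h→(0,4,2) k→(0,3)
  composite₂ = ⟨0 0 0; 0 1 3⟩
Equal? YES — commutes

Answer: COMMUTES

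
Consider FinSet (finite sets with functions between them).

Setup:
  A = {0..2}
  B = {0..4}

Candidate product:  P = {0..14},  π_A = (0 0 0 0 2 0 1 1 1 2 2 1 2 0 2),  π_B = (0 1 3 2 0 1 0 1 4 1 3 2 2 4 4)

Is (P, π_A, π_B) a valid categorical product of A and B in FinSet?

|A|·|B| = 3·5 = 15;  |P| = 15
Check the pairing map k ↦ (π_A(k), π_B(k)):
  0 -> (0,0)
  1 -> (0,1)
  2 -> (0,3)
  3 -> (0,2)
  4 -> (2,0)
  5 -> (0,1)  ✗ repeats pair of k=1
  6 -> (1,0)
  7 -> (1,1)
  8 -> (1,4)
  9 -> (2,1)
  10 -> (2,3)
  11 -> (1,2)
  12 -> (2,2)
  13 -> (0,4)
  14 -> (2,4)
distinct pairs in image: 14 / 15 needed
  → (0,1) hit at k=1 and k=5

Answer: NOT A VALID PRODUCT — duplicate pair at indices 1,5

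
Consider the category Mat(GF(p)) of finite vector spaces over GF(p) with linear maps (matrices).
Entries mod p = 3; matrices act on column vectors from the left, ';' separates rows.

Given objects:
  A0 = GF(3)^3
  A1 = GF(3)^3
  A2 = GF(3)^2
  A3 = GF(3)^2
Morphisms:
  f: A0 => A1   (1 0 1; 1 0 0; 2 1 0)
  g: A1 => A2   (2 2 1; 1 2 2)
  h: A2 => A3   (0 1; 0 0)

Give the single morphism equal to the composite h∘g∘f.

Answer: (1 2 1; 0 0 0)

Derivation:
  e0=⟨1,0,0⟩ f=>⟨1,1,2⟩ g=>⟨0,1⟩ h=>⟨1,0⟩
  e1=⟨0,1,0⟩ f=>⟨0,0,1⟩ g=>⟨1,2⟩ h=>⟨2,0⟩
  e2=⟨0,0,1⟩ f=>⟨1,0,0⟩ g=>⟨2,1⟩ h=>⟨1,0⟩
composite: (1 2 1; 0 0 0)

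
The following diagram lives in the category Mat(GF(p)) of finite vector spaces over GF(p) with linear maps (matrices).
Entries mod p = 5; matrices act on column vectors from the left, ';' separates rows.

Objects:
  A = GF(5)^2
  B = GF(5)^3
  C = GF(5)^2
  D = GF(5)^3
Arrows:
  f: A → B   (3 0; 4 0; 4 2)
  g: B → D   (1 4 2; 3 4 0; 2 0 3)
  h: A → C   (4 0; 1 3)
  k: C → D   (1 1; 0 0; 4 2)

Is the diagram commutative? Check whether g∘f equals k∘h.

Path 1 = f;g:
  e0=⟨1,0⟩ f→⟨3,4,4⟩ g→⟨2,0,3⟩
  e1=⟨0,1⟩ f→⟨0,0,2⟩ g→⟨4,0,1⟩
  composite₁ = (2 4; 0 0; 3 1)
Path 2 = h;k:
  e0=⟨1,0⟩ h→⟨4,1⟩ k→⟨0,0,3⟩
  e1=⟨0,1⟩ h→⟨0,3⟩ k→⟨3,0,1⟩
  composite₂ = (0 3; 0 0; 3 1)
Equal? NO — does not commute

Answer: DOES NOT COMMUTE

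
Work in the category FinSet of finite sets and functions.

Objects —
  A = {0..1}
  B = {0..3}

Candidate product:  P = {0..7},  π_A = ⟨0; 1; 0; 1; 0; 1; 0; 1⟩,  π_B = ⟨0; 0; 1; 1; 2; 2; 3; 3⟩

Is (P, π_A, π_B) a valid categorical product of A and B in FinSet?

|A|·|B| = 2·4 = 8;  |P| = 8
Check the pairing map k ↦ (π_A(k), π_B(k)):
  0 ↦ (0,0)
  1 ↦ (1,0)
  2 ↦ (0,1)
  3 ↦ (1,1)
  4 ↦ (0,2)
  5 ↦ (1,2)
  6 ↦ (0,3)
  7 ↦ (1,3)
distinct pairs in image: 8 / 8 needed
  → bijection onto A×B; projections well-typed.

Answer: VALID PRODUCT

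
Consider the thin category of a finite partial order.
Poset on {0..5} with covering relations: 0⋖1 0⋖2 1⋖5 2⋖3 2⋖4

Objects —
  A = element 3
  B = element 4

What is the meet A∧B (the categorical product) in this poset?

Lower bounds of A=3 and B=4: {0,2}
  0 <= 2
  2 <= 2
glb = 2

Answer: A∧B = 2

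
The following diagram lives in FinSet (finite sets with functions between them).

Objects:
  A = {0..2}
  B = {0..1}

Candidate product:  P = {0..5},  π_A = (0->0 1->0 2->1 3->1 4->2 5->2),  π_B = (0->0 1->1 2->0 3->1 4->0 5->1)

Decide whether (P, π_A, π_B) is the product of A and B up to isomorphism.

|A|·|B| = 3·2 = 6;  |P| = 6
Check the pairing map k ↦ (π_A(k), π_B(k)):
  0 -> (0,0)
  1 -> (0,1)
  2 -> (1,0)
  3 -> (1,1)
  4 -> (2,0)
  5 -> (2,1)
distinct pairs in image: 6 / 6 needed
  → bijection onto A×B; projections well-typed.

Answer: VALID PRODUCT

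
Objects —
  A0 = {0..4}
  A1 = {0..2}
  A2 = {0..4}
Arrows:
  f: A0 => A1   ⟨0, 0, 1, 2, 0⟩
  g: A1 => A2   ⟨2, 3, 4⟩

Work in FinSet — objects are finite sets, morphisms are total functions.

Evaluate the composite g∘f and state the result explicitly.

Answer: ⟨2, 2, 3, 4, 2⟩

Trace:
  0 f=>0 g=>2
  1 f=>0 g=>2
  2 f=>1 g=>3
  3 f=>2 g=>4
  4 f=>0 g=>2
composite: ⟨2, 2, 3, 4, 2⟩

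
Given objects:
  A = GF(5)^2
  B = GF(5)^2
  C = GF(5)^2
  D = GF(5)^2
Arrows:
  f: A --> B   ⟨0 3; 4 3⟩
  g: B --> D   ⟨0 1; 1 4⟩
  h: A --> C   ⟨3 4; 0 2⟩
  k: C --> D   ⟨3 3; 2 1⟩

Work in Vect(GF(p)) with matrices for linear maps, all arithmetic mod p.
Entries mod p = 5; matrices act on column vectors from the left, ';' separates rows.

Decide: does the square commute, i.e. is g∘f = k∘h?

Answer: COMMUTES

Trace:
Path 1 = f;g:
  e0=⟨1,0⟩ f-->⟨0,4⟩ g-->⟨4,1⟩
  e1=⟨0,1⟩ f-->⟨3,3⟩ g-->⟨3,0⟩
  result₁ = ⟨4 3; 1 0⟩
Path 2 = h;k:
  e0=⟨1,0⟩ h-->⟨3,0⟩ k-->⟨4,1⟩
  e1=⟨0,1⟩ h-->⟨4,2⟩ k-->⟨3,0⟩
  result₂ = ⟨4 3; 1 0⟩
Equal? same morphism ✓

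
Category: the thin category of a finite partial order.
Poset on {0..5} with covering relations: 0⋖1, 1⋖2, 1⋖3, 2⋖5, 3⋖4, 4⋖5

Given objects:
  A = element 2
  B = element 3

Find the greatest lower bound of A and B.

Common predecessors of 2,3: {0,1}
  0 ≤ 1
  1 ≤ 1
glb = 1

Answer: A∧B = 1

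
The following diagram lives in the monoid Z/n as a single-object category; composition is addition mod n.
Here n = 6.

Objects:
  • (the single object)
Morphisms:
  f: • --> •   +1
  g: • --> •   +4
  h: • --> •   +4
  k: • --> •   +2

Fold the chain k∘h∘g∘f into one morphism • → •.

  0 +1≡1 +4≡5 +4≡3 +2≡5  (mod 6)
result: +5

Answer: +5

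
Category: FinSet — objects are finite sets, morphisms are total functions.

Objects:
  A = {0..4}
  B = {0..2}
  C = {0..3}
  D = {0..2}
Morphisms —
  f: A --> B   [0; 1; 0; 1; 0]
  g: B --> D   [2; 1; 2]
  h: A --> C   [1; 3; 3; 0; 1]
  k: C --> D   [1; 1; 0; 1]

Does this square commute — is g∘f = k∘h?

Answer: DOES NOT COMMUTE

Trace:
Along f;g (path 1):
  0 f-->0 g-->2
  1 f-->1 g-->1
  2 f-->0 g-->2
  3 f-->1 g-->1
  4 f-->0 g-->2
  result₁ = [2; 1; 2; 1; 2]
Along h;k (path 2):
  0 h-->1 k-->1
  1 h-->3 k-->1
  2 h-->3 k-->1
  3 h-->0 k-->1
  4 h-->1 k-->1
  result₂ = [1; 1; 1; 1; 1]
Equal? differ; not commutative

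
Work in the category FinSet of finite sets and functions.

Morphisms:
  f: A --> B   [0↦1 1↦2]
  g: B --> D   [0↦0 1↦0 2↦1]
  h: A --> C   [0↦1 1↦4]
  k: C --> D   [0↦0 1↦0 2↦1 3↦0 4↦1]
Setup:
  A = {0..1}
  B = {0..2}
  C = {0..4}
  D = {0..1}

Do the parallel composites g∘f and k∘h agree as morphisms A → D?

Answer: COMMUTES

Trace:
Path 1 = f;g:
  0 f-->1 g-->0
  1 f-->2 g-->1
  composite₁ = [0↦0 1↦1]
Path 2 = h;k:
  0 h-->1 k-->0
  1 h-->4 k-->1
  composite₂ = [0↦0 1↦1]
Equal? equal; square commutes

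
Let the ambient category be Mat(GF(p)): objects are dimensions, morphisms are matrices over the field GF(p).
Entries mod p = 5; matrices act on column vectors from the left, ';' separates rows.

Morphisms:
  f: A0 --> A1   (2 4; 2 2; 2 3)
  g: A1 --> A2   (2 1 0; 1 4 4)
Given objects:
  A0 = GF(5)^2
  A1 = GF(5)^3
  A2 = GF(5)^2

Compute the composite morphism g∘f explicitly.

Answer: (1 0; 3 4)

Trace:
  e0=[1,0] f-->[2,2,2] g-->[1,3]
  e1=[0,1] f-->[4,2,3] g-->[0,4]
⟦path⟧: (1 0; 3 4)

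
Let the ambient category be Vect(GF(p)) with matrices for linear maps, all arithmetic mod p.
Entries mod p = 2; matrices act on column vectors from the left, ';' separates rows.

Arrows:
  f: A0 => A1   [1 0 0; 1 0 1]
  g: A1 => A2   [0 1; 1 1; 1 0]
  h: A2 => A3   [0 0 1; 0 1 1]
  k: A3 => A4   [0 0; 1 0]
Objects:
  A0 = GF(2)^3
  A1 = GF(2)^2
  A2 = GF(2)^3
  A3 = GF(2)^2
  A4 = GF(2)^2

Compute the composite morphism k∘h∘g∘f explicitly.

  e0=(1,0,0) f=>(1,1) g=>(1,0,1) h=>(1,1) k=>(0,1)
  e1=(0,1,0) f=>(0,0) g=>(0,0,0) h=>(0,0) k=>(0,0)
  e2=(0,0,1) f=>(0,1) g=>(1,1,0) h=>(0,1) k=>(0,0)
composite: [0 0 0; 1 0 0]

Answer: [0 0 0; 1 0 0]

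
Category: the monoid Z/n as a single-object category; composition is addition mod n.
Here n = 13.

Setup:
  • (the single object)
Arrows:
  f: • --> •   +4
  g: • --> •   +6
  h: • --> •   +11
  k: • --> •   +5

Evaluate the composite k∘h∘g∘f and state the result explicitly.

Answer: +0

Work:
  0 +4≡4 +6≡10 +11≡8 +5≡0  (mod 13)
⟦path⟧: +0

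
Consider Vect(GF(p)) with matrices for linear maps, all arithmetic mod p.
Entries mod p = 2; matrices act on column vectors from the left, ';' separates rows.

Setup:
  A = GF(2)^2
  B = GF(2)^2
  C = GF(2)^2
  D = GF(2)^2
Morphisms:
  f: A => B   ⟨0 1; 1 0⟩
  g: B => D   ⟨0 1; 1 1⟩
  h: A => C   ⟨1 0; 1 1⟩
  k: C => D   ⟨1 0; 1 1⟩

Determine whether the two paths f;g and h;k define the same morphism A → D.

Answer: DOES NOT COMMUTE

Work:
Path 1 = f;g:
  e0=⟨1,0⟩ f=>⟨0,1⟩ g=>⟨1,1⟩
  e1=⟨0,1⟩ f=>⟨1,0⟩ g=>⟨0,1⟩
  result₁ = ⟨1 0; 1 1⟩
Path 2 = h;k:
  e0=⟨1,0⟩ h=>⟨1,1⟩ k=>⟨1,0⟩
  e1=⟨0,1⟩ h=>⟨0,1⟩ k=>⟨0,1⟩
  result₂ = ⟨1 0; 0 1⟩
Equal? NO — does not commute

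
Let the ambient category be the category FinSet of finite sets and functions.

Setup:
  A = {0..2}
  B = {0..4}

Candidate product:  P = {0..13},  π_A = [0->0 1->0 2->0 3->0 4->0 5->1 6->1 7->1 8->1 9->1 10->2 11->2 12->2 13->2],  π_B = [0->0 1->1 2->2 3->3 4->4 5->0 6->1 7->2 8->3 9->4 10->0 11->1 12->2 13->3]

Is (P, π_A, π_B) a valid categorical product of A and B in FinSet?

Answer: NOT A VALID PRODUCT — |P|=14 ≠ |A|·|B|=15

Derivation:
|A|·|B| = 3·5 = 15;  |P| = 14
  → cardinalities differ; no bijection possible.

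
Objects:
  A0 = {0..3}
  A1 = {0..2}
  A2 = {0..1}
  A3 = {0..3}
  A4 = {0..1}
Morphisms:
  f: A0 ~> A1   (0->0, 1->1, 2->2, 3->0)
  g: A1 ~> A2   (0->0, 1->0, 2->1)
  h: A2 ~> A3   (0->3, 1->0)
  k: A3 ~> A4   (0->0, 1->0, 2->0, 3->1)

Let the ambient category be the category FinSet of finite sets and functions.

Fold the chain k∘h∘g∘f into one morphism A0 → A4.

  0 f~>0 g~>0 h~>3 k~>1
  1 f~>1 g~>0 h~>3 k~>1
  2 f~>2 g~>1 h~>0 k~>0
  3 f~>0 g~>0 h~>3 k~>1
result: (0->1, 1->1, 2->0, 3->1)

Answer: (0->1, 1->1, 2->0, 3->1)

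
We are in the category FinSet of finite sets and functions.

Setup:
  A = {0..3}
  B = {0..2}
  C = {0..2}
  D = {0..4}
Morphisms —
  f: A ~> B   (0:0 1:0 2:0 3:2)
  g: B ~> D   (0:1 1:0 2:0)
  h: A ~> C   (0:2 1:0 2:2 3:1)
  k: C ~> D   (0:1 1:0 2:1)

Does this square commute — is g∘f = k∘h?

Path 1 = f;g:
  0 f~>0 g~>1
  1 f~>0 g~>1
  2 f~>0 g~>1
  3 f~>2 g~>0
  ⟦path⟧₁ = (0:1 1:1 2:1 3:0)
Path 2 = h;k:
  0 h~>2 k~>1
  1 h~>0 k~>1
  2 h~>2 k~>1
  3 h~>1 k~>0
  ⟦path⟧₂ = (0:1 1:1 2:1 3:0)
Equal? YES — commutes

Answer: COMMUTES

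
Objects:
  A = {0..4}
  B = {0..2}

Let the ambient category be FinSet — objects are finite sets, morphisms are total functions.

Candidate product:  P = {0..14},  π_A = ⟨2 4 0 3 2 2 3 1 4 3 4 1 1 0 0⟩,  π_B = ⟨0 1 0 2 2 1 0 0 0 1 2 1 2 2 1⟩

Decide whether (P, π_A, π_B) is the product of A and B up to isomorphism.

Answer: VALID PRODUCT

Work:
|A|·|B| = 5·3 = 15;  |P| = 15
Check the pairing map k ↦ (π_A(k), π_B(k)):
  0 -> (2,0)
  1 -> (4,1)
  2 -> (0,0)
  3 -> (3,2)
  4 -> (2,2)
  5 -> (2,1)
  6 -> (3,0)
  7 -> (1,0)
  8 -> (4,0)
  9 -> (3,1)
  10 -> (4,2)
  11 -> (1,1)
  12 -> (1,2)
  13 -> (0,2)
  14 -> (0,1)
distinct pairs in image: 15 / 15 needed
  → bijection onto A×B; projections well-typed.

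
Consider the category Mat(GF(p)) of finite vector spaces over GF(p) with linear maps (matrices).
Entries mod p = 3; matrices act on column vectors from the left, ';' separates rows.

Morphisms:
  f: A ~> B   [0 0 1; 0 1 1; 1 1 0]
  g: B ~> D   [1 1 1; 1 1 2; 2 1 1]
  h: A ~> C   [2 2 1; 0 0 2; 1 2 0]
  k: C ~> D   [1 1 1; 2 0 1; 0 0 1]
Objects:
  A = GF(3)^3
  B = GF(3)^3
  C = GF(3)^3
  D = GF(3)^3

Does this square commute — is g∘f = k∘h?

Answer: DOES NOT COMMUTE

Trace:
Along f;g (path 1):
  e0=⟨1,0,0⟩ f~>⟨0,0,1⟩ g~>⟨1,2,1⟩
  e1=⟨0,1,0⟩ f~>⟨0,1,1⟩ g~>⟨2,0,2⟩
  e2=⟨0,0,1⟩ f~>⟨1,1,0⟩ g~>⟨2,2,0⟩
  result₁ = [1 2 2; 2 0 2; 1 2 0]
Along h;k (path 2):
  e0=⟨1,0,0⟩ h~>⟨2,0,1⟩ k~>⟨0,2,1⟩
  e1=⟨0,1,0⟩ h~>⟨2,0,2⟩ k~>⟨1,0,2⟩
  e2=⟨0,0,1⟩ h~>⟨1,2,0⟩ k~>⟨0,2,0⟩
  result₂ = [0 1 0; 2 0 2; 1 2 0]
Equal? distinct morphisms ✗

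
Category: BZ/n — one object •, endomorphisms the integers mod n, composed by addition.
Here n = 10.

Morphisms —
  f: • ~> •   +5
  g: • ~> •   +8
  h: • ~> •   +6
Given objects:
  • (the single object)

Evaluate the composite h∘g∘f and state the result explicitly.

  0 +5≡5 +8≡3 +6≡9  (mod 10)
composite: +9

Answer: +9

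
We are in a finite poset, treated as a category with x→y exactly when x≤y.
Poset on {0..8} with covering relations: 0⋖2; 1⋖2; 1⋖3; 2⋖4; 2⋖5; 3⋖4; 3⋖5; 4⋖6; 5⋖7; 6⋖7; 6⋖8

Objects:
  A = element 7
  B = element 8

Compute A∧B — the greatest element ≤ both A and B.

Common predecessors of 7,8: {0,1,2,3,4,6}
  0 ⊑ 6
  1 ⊑ 6
  2 ⊑ 6
  3 ⊑ 6
  4 ⊑ 6
  6 ⊑ 6
glb = 6

Answer: A∧B = 6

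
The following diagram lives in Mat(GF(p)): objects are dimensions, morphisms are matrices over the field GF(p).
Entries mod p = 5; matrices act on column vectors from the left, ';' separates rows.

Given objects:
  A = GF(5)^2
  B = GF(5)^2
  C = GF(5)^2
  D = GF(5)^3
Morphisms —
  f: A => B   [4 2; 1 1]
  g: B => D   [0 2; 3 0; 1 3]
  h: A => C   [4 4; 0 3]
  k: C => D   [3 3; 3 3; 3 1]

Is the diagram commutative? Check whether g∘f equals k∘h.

Answer: DOES NOT COMMUTE

Derivation:
1) trace f;g:
  e0=(1,0) f=>(4,1) g=>(2,2,2)
  e1=(0,1) f=>(2,1) g=>(2,1,0)
  composite₁ = [2 2; 2 1; 2 0]
2) trace h;k:
  e0=(1,0) h=>(4,0) k=>(2,2,2)
  e1=(0,1) h=>(4,3) k=>(1,1,0)
  composite₂ = [2 1; 2 1; 2 0]
Equal? distinct morphisms ✗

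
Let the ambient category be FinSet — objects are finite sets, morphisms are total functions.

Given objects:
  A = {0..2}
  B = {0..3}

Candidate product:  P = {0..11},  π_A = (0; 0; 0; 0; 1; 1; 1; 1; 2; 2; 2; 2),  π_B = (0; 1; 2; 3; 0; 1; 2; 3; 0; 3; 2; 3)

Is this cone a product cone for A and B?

|A|·|B| = 3·4 = 12;  |P| = 12
Check the pairing map k ↦ (π_A(k), π_B(k)):
  0 : (0,0)
  1 : (0,1)
  2 : (0,2)
  3 : (0,3)
  4 : (1,0)
  5 : (1,1)
  6 : (1,2)
  7 : (1,3)
  8 : (2,0)
  9 : (2,3)
  10 : (2,2)
  11 : (2,3)  ✗ repeats pair of k=9
distinct pairs in image: 11 / 12 needed
  → (2,3) hit at k=9 and k=11

Answer: NOT A VALID PRODUCT — duplicate pair at indices 11,9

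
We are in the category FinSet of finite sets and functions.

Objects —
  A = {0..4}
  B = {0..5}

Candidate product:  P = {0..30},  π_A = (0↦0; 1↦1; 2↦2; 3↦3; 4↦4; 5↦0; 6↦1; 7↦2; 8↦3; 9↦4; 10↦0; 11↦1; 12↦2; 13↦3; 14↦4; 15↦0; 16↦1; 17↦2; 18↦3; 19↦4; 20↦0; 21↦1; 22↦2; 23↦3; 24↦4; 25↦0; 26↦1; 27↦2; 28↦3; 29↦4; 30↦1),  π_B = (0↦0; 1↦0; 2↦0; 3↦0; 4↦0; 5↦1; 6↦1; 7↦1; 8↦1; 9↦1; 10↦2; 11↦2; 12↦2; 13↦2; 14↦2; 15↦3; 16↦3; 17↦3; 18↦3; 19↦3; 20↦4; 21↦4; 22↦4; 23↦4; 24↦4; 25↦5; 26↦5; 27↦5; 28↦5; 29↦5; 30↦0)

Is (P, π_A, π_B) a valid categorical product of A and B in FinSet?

|A|·|B| = 5·6 = 30;  |P| = 31
  → cardinalities differ; no bijection possible.

Answer: NOT A VALID PRODUCT — |P|=31 ≠ |A|·|B|=30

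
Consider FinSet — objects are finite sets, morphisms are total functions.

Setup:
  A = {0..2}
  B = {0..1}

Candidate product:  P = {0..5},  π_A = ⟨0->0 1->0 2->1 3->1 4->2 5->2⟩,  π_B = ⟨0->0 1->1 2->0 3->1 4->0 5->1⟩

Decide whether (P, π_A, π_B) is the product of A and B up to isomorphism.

Answer: VALID PRODUCT

Work:
|A|·|B| = 3·2 = 6;  |P| = 6
Check the pairing map k ↦ (π_A(k), π_B(k)):
  0 -> (0,0)
  1 -> (0,1)
  2 -> (1,0)
  3 -> (1,1)
  4 -> (2,0)
  5 -> (2,1)
distinct pairs in image: 6 / 6 needed
  → bijection onto A×B; projections well-typed.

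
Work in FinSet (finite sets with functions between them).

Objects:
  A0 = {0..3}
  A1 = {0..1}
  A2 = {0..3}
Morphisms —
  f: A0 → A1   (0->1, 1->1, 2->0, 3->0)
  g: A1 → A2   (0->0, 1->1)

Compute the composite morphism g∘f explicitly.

  0 f→1 g→1
  1 f→1 g→1
  2 f→0 g→0
  3 f→0 g→0
⟦path⟧: (0->1, 1->1, 2->0, 3->0)

Answer: (0->1, 1->1, 2->0, 3->0)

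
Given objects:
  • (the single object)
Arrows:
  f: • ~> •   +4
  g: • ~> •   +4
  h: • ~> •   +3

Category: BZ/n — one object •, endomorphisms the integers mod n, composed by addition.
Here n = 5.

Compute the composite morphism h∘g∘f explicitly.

Answer: +1

Work:
  0 +4≡4 +4≡3 +3≡1  (mod 5)
result: +1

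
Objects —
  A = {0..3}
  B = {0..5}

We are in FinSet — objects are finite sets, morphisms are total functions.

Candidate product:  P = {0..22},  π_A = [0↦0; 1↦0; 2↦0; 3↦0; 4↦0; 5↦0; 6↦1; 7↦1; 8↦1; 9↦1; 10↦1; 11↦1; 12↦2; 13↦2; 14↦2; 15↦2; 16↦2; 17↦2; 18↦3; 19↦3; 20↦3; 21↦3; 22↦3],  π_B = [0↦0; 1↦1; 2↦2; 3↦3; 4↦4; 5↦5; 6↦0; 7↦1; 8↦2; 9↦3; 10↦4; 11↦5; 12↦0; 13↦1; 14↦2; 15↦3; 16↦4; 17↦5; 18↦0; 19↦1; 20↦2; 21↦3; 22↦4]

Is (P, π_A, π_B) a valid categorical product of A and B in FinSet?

|A|·|B| = 4·6 = 24;  |P| = 23
  → cardinalities differ; no bijection possible.

Answer: NOT A VALID PRODUCT — |P|=23 ≠ |A|·|B|=24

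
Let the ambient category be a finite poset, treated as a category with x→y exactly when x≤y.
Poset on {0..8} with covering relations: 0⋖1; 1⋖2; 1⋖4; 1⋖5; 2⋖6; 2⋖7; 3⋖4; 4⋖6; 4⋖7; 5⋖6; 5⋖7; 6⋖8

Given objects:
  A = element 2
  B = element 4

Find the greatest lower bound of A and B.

{x : x⊑A ∧ x⊑B} = {0,1}  (A=2, B=4)
  0 ⊑ 1
  1 ⊑ 1
glb = 1

Answer: A∧B = 1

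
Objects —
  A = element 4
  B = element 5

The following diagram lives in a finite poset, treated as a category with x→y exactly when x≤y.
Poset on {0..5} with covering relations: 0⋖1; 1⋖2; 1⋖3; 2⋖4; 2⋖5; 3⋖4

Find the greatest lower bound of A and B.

{x : x≤A ∧ x≤B} = {0,1,2}  (A=4, B=5)
  0 ≤ 2
  1 ≤ 2
  2 ≤ 2
glb = 2

Answer: A∧B = 2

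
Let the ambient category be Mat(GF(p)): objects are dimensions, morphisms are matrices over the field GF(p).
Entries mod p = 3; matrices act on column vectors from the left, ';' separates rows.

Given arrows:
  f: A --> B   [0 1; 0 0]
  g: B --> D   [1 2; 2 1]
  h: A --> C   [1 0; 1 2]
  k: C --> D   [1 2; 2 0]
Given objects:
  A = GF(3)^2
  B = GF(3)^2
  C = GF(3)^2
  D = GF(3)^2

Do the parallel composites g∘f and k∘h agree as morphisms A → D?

Path 1 = f;g:
  e0=(1,0) f-->(0,0) g-->(0,0)
  e1=(0,1) f-->(1,0) g-->(1,2)
  result₁ = [0 1; 0 2]
Path 2 = h;k:
  e0=(1,0) h-->(1,1) k-->(0,2)
  e1=(0,1) h-->(0,2) k-->(1,0)
  result₂ = [0 1; 2 0]
Equal? NO — does not commute

Answer: DOES NOT COMMUTE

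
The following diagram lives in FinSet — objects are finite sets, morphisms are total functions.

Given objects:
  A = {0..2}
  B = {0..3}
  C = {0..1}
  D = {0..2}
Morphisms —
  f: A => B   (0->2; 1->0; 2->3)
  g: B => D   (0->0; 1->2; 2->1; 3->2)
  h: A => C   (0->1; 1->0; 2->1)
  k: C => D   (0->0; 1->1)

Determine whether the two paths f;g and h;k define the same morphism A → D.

Path 1 = f;g:
  0 f=>2 g=>1
  1 f=>0 g=>0
  2 f=>3 g=>2
  ⟦path⟧₁ = (0->1; 1->0; 2->2)
Path 2 = h;k:
  0 h=>1 k=>1
  1 h=>0 k=>0
  2 h=>1 k=>1
  ⟦path⟧₂ = (0->1; 1->0; 2->1)
Equal? distinct morphisms ✗

Answer: DOES NOT COMMUTE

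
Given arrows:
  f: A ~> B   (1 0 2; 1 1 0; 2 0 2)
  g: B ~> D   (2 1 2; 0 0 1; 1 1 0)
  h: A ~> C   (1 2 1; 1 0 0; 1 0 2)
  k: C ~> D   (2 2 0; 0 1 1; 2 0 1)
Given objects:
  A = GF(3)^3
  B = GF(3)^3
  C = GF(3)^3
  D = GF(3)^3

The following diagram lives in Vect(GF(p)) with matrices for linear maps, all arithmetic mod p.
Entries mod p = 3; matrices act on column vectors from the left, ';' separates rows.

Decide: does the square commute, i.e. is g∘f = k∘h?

Answer: DOES NOT COMMUTE

Derivation:
Along f;g (path 1):
  e0=⟨1,0,0⟩ f~>⟨1,1,2⟩ g~>⟨1,2,2⟩
  e1=⟨0,1,0⟩ f~>⟨0,1,0⟩ g~>⟨1,0,1⟩
  e2=⟨0,0,1⟩ f~>⟨2,0,2⟩ g~>⟨2,2,2⟩
  result₁ = (1 1 2; 2 0 2; 2 1 2)
Along h;k (path 2):
  e0=⟨1,0,0⟩ h~>⟨1,1,1⟩ k~>⟨1,2,0⟩
  e1=⟨0,1,0⟩ h~>⟨2,0,0⟩ k~>⟨1,0,1⟩
  e2=⟨0,0,1⟩ h~>⟨1,0,2⟩ k~>⟨2,2,1⟩
  result₂ = (1 1 2; 2 0 2; 0 1 1)
Equal? NO — does not commute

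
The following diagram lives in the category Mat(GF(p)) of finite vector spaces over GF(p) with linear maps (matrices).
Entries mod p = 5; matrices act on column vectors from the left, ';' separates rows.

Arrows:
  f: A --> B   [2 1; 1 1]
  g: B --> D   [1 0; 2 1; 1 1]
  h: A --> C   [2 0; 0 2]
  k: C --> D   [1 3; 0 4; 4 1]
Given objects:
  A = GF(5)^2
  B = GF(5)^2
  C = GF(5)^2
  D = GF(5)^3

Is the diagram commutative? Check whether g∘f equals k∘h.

Answer: COMMUTES

Derivation:
Path 1 = f;g:
  e0=(1,0) f-->(2,1) g-->(2,0,3)
  e1=(0,1) f-->(1,1) g-->(1,3,2)
  ⟦path⟧₁ = [2 1; 0 3; 3 2]
Path 2 = h;k:
  e0=(1,0) h-->(2,0) k-->(2,0,3)
  e1=(0,1) h-->(0,2) k-->(1,3,2)
  ⟦path⟧₂ = [2 1; 0 3; 3 2]
Equal? equal; square commutes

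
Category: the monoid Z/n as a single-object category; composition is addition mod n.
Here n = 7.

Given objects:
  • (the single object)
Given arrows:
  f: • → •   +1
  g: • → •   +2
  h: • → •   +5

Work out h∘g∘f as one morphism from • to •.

Answer: +1

Work:
  0 +1≡1 +2≡3 +5≡1  (mod 7)
composite: +1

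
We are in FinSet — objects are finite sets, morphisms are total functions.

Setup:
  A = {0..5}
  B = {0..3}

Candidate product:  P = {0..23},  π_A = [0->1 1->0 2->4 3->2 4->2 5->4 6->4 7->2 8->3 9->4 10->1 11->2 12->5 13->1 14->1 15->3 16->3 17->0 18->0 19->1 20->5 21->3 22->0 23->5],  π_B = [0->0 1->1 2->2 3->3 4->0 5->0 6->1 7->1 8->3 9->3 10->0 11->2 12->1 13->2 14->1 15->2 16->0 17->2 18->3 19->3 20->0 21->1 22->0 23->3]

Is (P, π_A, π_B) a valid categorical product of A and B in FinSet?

|A|·|B| = 6·4 = 24;  |P| = 24
Check the pairing map k ↦ (π_A(k), π_B(k)):
  0 -> (1,0)
  1 -> (0,1)
  2 -> (4,2)
  3 -> (2,3)
  4 -> (2,0)
  5 -> (4,0)
  6 -> (4,1)
  7 -> (2,1)
  8 -> (3,3)
  9 -> (4,3)
  10 -> (1,0)  ✗ repeats pair of k=0
  11 -> (2,2)
  12 -> (5,1)
  13 -> (1,2)
  14 -> (1,1)
  15 -> (3,2)
  16 -> (3,0)
  17 -> (0,2)
  18 -> (0,3)
  19 -> (1,3)
  20 -> (5,0)
  21 -> (3,1)
  22 -> (0,0)
  23 -> (5,3)
distinct pairs in image: 23 / 24 needed
  → (1,0) hit at k=0 and k=10

Answer: NOT A VALID PRODUCT — duplicate pair at indices 10,0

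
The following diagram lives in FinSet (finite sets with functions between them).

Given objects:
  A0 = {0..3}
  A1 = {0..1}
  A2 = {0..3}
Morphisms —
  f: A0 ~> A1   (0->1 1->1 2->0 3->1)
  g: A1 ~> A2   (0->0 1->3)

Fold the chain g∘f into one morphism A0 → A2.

Answer: (0->3 1->3 2->0 3->3)

Derivation:
  0 f~>1 g~>3
  1 f~>1 g~>3
  2 f~>0 g~>0
  3 f~>1 g~>3
result: (0->3 1->3 2->0 3->3)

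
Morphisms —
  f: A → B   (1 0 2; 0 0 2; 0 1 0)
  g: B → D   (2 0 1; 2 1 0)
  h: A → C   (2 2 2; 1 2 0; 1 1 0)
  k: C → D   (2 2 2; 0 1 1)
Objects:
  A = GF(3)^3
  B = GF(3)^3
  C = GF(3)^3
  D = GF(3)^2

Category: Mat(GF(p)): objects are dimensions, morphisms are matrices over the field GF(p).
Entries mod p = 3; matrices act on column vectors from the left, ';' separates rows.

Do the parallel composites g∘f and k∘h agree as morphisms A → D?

Path 1 = f;g:
  e0=(1,0,0) f→(1,0,0) g→(2,2)
  e1=(0,1,0) f→(0,0,1) g→(1,0)
  e2=(0,0,1) f→(2,2,0) g→(1,0)
  composite₁ = (2 1 1; 2 0 0)
Path 2 = h;k:
  e0=(1,0,0) h→(2,1,1) k→(2,2)
  e1=(0,1,0) h→(2,2,1) k→(1,0)
  e2=(0,0,1) h→(2,0,0) k→(1,0)
  composite₂ = (2 1 1; 2 0 0)
Equal? equal; square commutes

Answer: COMMUTES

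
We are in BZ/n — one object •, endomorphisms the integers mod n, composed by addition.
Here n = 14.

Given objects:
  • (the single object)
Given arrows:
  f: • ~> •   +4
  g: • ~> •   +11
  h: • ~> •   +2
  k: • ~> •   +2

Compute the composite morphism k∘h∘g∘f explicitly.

  0 +4≡4 +11≡1 +2≡3 +2≡5  (mod 14)
result: +5

Answer: +5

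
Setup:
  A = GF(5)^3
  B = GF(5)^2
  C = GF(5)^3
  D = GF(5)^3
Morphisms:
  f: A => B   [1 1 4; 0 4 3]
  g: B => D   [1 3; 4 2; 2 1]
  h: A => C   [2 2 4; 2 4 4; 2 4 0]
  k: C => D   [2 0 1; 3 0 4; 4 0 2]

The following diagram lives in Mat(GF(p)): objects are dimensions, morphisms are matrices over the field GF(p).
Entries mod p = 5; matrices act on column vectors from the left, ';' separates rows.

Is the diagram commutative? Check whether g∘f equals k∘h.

Path 1 = f;g:
  e0=⟨1,0,0⟩ f=>⟨1,0⟩ g=>⟨1,4,2⟩
  e1=⟨0,1,0⟩ f=>⟨1,4⟩ g=>⟨3,2,1⟩
  e2=⟨0,0,1⟩ f=>⟨4,3⟩ g=>⟨3,2,1⟩
  ⟦path⟧₁ = [1 3 3; 4 2 2; 2 1 1]
Path 2 = h;k:
  e0=⟨1,0,0⟩ h=>⟨2,2,2⟩ k=>⟨1,4,2⟩
  e1=⟨0,1,0⟩ h=>⟨2,4,4⟩ k=>⟨3,2,1⟩
  e2=⟨0,0,1⟩ h=>⟨4,4,0⟩ k=>⟨3,2,1⟩
  ⟦path⟧₂ = [1 3 3; 4 2 2; 2 1 1]
Equal? equal; square commutes

Answer: COMMUTES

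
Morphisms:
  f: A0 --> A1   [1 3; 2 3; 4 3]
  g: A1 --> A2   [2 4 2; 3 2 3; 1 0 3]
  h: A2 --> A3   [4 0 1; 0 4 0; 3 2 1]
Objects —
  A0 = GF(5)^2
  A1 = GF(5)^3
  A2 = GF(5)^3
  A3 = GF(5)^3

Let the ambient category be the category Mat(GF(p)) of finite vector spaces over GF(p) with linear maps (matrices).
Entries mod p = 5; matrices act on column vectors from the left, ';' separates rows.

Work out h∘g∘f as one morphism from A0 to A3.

  e0=[1,0] f-->[1,2,4] g-->[3,4,3] h-->[0,1,0]
  e1=[0,1] f-->[3,3,3] g-->[4,4,2] h-->[3,1,2]
⟦path⟧: [0 3; 1 1; 0 2]

Answer: [0 3; 1 1; 0 2]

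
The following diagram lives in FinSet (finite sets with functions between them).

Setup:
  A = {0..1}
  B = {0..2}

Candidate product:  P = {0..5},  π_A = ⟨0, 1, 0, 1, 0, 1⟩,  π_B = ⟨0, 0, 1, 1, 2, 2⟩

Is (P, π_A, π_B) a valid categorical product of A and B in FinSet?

Answer: VALID PRODUCT

Work:
|A|·|B| = 2·3 = 6;  |P| = 6
Check the pairing map k ↦ (π_A(k), π_B(k)):
  0 ↦ (0,0)
  1 ↦ (1,0)
  2 ↦ (0,1)
  3 ↦ (1,1)
  4 ↦ (0,2)
  5 ↦ (1,2)
distinct pairs in image: 6 / 6 needed
  → bijection onto A×B; projections well-typed.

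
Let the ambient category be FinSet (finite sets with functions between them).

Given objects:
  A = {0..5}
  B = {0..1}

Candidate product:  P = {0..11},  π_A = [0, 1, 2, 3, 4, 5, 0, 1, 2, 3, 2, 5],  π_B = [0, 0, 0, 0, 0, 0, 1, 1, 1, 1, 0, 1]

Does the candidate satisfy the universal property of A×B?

Answer: NOT A VALID PRODUCT — duplicate pair at indices 2,10

Trace:
|A|·|B| = 6·2 = 12;  |P| = 12
Check the pairing map k ↦ (π_A(k), π_B(k)):
  0 -> (0,0)
  1 -> (1,0)
  2 -> (2,0)
  3 -> (3,0)
  4 -> (4,0)
  5 -> (5,0)
  6 -> (0,1)
  7 -> (1,1)
  8 -> (2,1)
  9 -> (3,1)
  10 -> (2,0)  ✗ repeats pair of k=2
  11 -> (5,1)
distinct pairs in image: 11 / 12 needed
  → (2,0) hit at k=2 and k=10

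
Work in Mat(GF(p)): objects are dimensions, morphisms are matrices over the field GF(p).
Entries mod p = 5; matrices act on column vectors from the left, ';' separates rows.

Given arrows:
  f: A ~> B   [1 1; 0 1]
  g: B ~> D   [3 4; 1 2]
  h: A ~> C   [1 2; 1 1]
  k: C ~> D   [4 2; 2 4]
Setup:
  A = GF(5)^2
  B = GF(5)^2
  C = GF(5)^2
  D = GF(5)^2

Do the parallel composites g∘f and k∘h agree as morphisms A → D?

Answer: DOES NOT COMMUTE

Work:
Path 1 = f;g:
  e0=⟨1,0⟩ f~>⟨1,0⟩ g~>⟨3,1⟩
  e1=⟨0,1⟩ f~>⟨1,1⟩ g~>⟨2,3⟩
  composite₁ = [3 2; 1 3]
Path 2 = h;k:
  e0=⟨1,0⟩ h~>⟨1,1⟩ k~>⟨1,1⟩
  e1=⟨0,1⟩ h~>⟨2,1⟩ k~>⟨0,3⟩
  composite₂ = [1 0; 1 3]
Equal? distinct morphisms ✗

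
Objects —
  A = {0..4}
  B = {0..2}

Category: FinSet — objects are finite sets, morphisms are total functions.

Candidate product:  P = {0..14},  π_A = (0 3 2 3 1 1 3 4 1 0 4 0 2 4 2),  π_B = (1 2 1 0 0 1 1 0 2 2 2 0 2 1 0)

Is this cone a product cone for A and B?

Answer: VALID PRODUCT

Work:
|A|·|B| = 5·3 = 15;  |P| = 15
Check the pairing map k ↦ (π_A(k), π_B(k)):
  0 : (0,1)
  1 : (3,2)
  2 : (2,1)
  3 : (3,0)
  4 : (1,0)
  5 : (1,1)
  6 : (3,1)
  7 : (4,0)
  8 : (1,2)
  9 : (0,2)
  10 : (4,2)
  11 : (0,0)
  12 : (2,2)
  13 : (4,1)
  14 : (2,0)
distinct pairs in image: 15 / 15 needed
  → bijection onto A×B; projections well-typed.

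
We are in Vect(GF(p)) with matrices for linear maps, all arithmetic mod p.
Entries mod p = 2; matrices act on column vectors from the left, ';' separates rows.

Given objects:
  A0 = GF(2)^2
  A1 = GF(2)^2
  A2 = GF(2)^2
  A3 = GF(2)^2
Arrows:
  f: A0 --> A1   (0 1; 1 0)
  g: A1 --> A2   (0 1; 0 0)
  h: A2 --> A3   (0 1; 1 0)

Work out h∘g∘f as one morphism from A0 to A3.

  e0=⟨1,0⟩ f-->⟨0,1⟩ g-->⟨1,0⟩ h-->⟨0,1⟩
  e1=⟨0,1⟩ f-->⟨1,0⟩ g-->⟨0,0⟩ h-->⟨0,0⟩
⟦path⟧: (0 0; 1 0)

Answer: (0 0; 1 0)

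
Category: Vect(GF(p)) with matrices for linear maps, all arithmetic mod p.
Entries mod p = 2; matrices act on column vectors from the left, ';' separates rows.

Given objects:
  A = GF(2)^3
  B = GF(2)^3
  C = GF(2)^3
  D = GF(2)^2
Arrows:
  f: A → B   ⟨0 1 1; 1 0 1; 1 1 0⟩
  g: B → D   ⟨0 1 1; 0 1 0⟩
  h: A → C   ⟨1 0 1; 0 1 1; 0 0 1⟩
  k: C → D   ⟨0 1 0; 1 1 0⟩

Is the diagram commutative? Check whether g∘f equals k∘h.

Path 1 = f;g:
  e0=(1,0,0) f→(0,1,1) g→(0,1)
  e1=(0,1,0) f→(1,0,1) g→(1,0)
  e2=(0,0,1) f→(1,1,0) g→(1,1)
  result₁ = ⟨0 1 1; 1 0 1⟩
Path 2 = h;k:
  e0=(1,0,0) h→(1,0,0) k→(0,1)
  e1=(0,1,0) h→(0,1,0) k→(1,1)
  e2=(0,0,1) h→(1,1,1) k→(1,0)
  result₂ = ⟨0 1 1; 1 1 0⟩
Equal? differ; not commutative

Answer: DOES NOT COMMUTE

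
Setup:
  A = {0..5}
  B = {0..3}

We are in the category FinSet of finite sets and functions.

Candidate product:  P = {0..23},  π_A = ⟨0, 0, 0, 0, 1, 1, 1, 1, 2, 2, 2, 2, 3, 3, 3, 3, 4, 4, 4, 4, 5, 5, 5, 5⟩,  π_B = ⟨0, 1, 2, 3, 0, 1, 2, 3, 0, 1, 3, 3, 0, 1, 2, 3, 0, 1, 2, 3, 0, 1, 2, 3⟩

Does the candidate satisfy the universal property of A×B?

|A|·|B| = 6·4 = 24;  |P| = 24
Check the pairing map k ↦ (π_A(k), π_B(k)):
  0 -> (0,0)
  1 -> (0,1)
  2 -> (0,2)
  3 -> (0,3)
  4 -> (1,0)
  5 -> (1,1)
  6 -> (1,2)
  7 -> (1,3)
  8 -> (2,0)
  9 -> (2,1)
  10 -> (2,3)
  11 -> (2,3)  ✗ repeats pair of k=10
  12 -> (3,0)
  13 -> (3,1)
  14 -> (3,2)
  15 -> (3,3)
  16 -> (4,0)
  17 -> (4,1)
  18 -> (4,2)
  19 -> (4,3)
  20 -> (5,0)
  21 -> (5,1)
  22 -> (5,2)
  23 -> (5,3)
distinct pairs in image: 23 / 24 needed
  → (2,3) hit at k=10 and k=11

Answer: NOT A VALID PRODUCT — duplicate pair at indices 11,10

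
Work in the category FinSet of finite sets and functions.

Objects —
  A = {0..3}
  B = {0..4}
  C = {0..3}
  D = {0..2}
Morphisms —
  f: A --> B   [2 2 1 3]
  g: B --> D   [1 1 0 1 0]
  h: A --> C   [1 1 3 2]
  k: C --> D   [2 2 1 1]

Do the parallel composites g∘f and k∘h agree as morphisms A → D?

1) trace f;g:
  0 f-->2 g-->0
  1 f-->2 g-->0
  2 f-->1 g-->1
  3 f-->3 g-->1
  composite₁ = [0 0 1 1]
2) trace h;k:
  0 h-->1 k-->2
  1 h-->1 k-->2
  2 h-->3 k-->1
  3 h-->2 k-->1
  composite₂ = [2 2 1 1]
Equal? NO — does not commute

Answer: DOES NOT COMMUTE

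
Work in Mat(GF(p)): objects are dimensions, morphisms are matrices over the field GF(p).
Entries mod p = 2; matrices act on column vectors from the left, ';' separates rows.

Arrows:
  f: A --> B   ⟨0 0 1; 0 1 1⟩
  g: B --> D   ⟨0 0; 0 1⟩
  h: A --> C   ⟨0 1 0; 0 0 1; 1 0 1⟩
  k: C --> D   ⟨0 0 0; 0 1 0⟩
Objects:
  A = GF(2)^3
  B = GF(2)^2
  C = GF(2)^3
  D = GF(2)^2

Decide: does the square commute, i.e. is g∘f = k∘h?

Path 1 = f;g:
  e0=[1,0,0] f-->[0,0] g-->[0,0]
  e1=[0,1,0] f-->[0,1] g-->[0,1]
  e2=[0,0,1] f-->[1,1] g-->[0,1]
  ⟦path⟧₁ = ⟨0 0 0; 0 1 1⟩
Path 2 = h;k:
  e0=[1,0,0] h-->[0,0,1] k-->[0,0]
  e1=[0,1,0] h-->[1,0,0] k-->[0,0]
  e2=[0,0,1] h-->[0,1,1] k-->[0,1]
  ⟦path⟧₂ = ⟨0 0 0; 0 0 1⟩
Equal? NO — does not commute

Answer: DOES NOT COMMUTE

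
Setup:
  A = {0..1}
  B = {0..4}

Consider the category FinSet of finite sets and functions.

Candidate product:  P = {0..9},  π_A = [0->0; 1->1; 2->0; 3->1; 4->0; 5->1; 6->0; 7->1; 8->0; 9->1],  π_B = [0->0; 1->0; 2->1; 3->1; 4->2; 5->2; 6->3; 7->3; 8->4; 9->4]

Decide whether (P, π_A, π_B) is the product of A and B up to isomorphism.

Answer: VALID PRODUCT

Derivation:
|A|·|B| = 2·5 = 10;  |P| = 10
Check the pairing map k ↦ (π_A(k), π_B(k)):
  0 -> (0,0)
  1 -> (1,0)
  2 -> (0,1)
  3 -> (1,1)
  4 -> (0,2)
  5 -> (1,2)
  6 -> (0,3)
  7 -> (1,3)
  8 -> (0,4)
  9 -> (1,4)
distinct pairs in image: 10 / 10 needed
  → bijection onto A×B; projections well-typed.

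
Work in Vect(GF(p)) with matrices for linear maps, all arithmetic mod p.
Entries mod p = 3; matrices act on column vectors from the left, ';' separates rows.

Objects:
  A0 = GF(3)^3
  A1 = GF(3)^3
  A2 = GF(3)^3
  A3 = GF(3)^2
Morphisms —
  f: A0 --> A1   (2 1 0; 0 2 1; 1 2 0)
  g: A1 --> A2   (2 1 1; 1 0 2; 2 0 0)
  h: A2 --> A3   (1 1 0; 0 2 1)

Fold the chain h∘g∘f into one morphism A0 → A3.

Answer: (0 2 1; 0 0 0)

Work:
  e0=(1,0,0) f-->(2,0,1) g-->(2,1,1) h-->(0,0)
  e1=(0,1,0) f-->(1,2,2) g-->(0,2,2) h-->(2,0)
  e2=(0,0,1) f-->(0,1,0) g-->(1,0,0) h-->(1,0)
⟦path⟧: (0 2 1; 0 0 0)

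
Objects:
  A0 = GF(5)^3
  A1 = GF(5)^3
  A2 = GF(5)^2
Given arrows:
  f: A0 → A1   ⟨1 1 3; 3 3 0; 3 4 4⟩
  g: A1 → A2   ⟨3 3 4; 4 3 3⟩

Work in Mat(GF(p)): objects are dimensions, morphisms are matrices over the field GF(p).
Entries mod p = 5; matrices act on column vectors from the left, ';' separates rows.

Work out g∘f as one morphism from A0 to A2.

Answer: ⟨4 3 0; 2 0 4⟩

Work:
  e0=(1,0,0) f→(1,3,3) g→(4,2)
  e1=(0,1,0) f→(1,3,4) g→(3,0)
  e2=(0,0,1) f→(3,0,4) g→(0,4)
result: ⟨4 3 0; 2 0 4⟩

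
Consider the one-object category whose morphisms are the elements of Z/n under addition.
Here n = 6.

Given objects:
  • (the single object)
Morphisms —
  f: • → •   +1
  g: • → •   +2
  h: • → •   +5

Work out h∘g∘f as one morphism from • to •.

Answer: +2

Derivation:
  0 +1≡1 +2≡3 +5≡2  (mod 6)
composite: +2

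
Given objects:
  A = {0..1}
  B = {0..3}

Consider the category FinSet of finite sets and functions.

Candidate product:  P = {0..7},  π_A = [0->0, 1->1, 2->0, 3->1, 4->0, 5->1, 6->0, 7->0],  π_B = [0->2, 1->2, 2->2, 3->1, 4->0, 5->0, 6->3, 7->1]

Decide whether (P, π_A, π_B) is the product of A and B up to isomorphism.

Answer: NOT A VALID PRODUCT — duplicate pair at indices 0,2

Derivation:
|A|·|B| = 2·4 = 8;  |P| = 8
Check the pairing map k ↦ (π_A(k), π_B(k)):
  0 -> (0,2)
  1 -> (1,2)
  2 -> (0,2)  ✗ repeats pair of k=0
  3 -> (1,1)
  4 -> (0,0)
  5 -> (1,0)
  6 -> (0,3)
  7 -> (0,1)
distinct pairs in image: 7 / 8 needed
  → (0,2) hit at k=0 and k=2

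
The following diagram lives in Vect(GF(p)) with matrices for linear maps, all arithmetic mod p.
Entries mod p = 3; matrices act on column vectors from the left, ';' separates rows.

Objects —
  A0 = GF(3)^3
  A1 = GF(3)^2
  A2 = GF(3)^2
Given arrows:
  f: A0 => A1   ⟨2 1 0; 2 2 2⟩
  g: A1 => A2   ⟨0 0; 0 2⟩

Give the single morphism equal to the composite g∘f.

  e0=[1,0,0] f=>[2,2] g=>[0,1]
  e1=[0,1,0] f=>[1,2] g=>[0,1]
  e2=[0,0,1] f=>[0,2] g=>[0,1]
composite: ⟨0 0 0; 1 1 1⟩

Answer: ⟨0 0 0; 1 1 1⟩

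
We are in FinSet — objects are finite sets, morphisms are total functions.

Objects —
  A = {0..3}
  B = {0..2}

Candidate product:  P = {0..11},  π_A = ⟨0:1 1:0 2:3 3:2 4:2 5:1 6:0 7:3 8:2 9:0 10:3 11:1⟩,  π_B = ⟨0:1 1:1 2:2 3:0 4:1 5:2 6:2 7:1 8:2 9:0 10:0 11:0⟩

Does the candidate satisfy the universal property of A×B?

|A|·|B| = 4·3 = 12;  |P| = 12
Check the pairing map k ↦ (π_A(k), π_B(k)):
  0 : (1,1)
  1 : (0,1)
  2 : (3,2)
  3 : (2,0)
  4 : (2,1)
  5 : (1,2)
  6 : (0,2)
  7 : (3,1)
  8 : (2,2)
  9 : (0,0)
  10 : (3,0)
  11 : (1,0)
distinct pairs in image: 12 / 12 needed
  → bijection onto A×B; projections well-typed.

Answer: VALID PRODUCT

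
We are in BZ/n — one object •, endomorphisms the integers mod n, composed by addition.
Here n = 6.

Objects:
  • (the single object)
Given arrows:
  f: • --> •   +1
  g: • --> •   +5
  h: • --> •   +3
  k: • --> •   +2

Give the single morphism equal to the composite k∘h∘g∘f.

Answer: +5

Derivation:
  0 +1≡1 +5≡0 +3≡3 +2≡5  (mod 6)
⟦path⟧: +5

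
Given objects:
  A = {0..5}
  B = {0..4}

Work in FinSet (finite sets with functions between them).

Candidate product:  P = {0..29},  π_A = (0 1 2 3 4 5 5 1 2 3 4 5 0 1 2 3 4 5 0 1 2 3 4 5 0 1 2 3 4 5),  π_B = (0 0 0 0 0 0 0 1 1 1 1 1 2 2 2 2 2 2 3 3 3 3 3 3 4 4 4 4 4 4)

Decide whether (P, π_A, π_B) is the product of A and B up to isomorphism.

|A|·|B| = 6·5 = 30;  |P| = 30
Check the pairing map k ↦ (π_A(k), π_B(k)):
  0 ↦ (0,0)
  1 ↦ (1,0)
  2 ↦ (2,0)
  3 ↦ (3,0)
  4 ↦ (4,0)
  5 ↦ (5,0)
  6 ↦ (5,0)  ✗ repeats pair of k=5
  7 ↦ (1,1)
  8 ↦ (2,1)
  9 ↦ (3,1)
  10 ↦ (4,1)
  11 ↦ (5,1)
  12 ↦ (0,2)
  13 ↦ (1,2)
  14 ↦ (2,2)
  15 ↦ (3,2)
  16 ↦ (4,2)
  17 ↦ (5,2)
  18 ↦ (0,3)
  19 ↦ (1,3)
  20 ↦ (2,3)
  21 ↦ (3,3)
  22 ↦ (4,3)
  23 ↦ (5,3)
  24 ↦ (0,4)
  25 ↦ (1,4)
  26 ↦ (2,4)
  27 ↦ (3,4)
  28 ↦ (4,4)
  29 ↦ (5,4)
distinct pairs in image: 29 / 30 needed
  → (5,0) hit at k=5 and k=6

Answer: NOT A VALID PRODUCT — duplicate pair at indices 5,6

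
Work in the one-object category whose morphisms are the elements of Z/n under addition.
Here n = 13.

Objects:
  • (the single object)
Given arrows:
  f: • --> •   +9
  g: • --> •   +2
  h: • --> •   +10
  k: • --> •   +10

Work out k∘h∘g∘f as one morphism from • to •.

  0 +9≡9 +2≡11 +10≡8 +10≡5  (mod 13)
composite: +5

Answer: +5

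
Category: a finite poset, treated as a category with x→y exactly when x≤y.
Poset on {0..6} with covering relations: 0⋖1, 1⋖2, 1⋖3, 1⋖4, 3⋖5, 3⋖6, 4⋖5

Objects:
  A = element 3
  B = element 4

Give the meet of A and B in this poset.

Answer: A∧B = 1

Derivation:
{x : x≤A ∧ x≤B} = {0,1}  (A=3, B=4)
  0 ≤ 1
  1 ≤ 1
glb = 1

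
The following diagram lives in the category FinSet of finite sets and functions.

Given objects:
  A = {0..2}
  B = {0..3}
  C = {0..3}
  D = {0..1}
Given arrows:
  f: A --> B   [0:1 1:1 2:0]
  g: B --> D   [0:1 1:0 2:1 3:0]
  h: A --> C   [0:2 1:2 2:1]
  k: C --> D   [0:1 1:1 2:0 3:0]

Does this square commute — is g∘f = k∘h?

1) trace f;g:
  0 f-->1 g-->0
  1 f-->1 g-->0
  2 f-->0 g-->1
  ⟦path⟧₁ = [0:0 1:0 2:1]
2) trace h;k:
  0 h-->2 k-->0
  1 h-->2 k-->0
  2 h-->1 k-->1
  ⟦path⟧₂ = [0:0 1:0 2:1]
Equal? YES — commutes

Answer: COMMUTES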